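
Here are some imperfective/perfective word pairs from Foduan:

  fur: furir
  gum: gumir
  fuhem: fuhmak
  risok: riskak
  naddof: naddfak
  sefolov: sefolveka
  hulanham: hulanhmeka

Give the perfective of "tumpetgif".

tumpetgfeka

gum and fuhem both end in -m yet inflect differently (gumir, fuhmak), so the final letter is not what conditions the rule; the number of vowels is.
"tumpetgif" has 3 vowels. The stems with 3 vowels (sefolov → sefolveka, hulanham → hulanhmeka) delete the last vowel and add -eka.
So tumpetgif → tumpetgfeka.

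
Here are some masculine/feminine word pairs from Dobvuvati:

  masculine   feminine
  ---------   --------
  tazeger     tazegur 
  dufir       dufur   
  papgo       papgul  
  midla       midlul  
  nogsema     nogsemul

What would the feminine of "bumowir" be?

bumowur

"bumowir" ends in a consonant. The stems ending in a consonant (tazeger → tazegur, dufir → dufur) change the last vowel to 'u'.
The other pattern: stems ending in a vowel drop the final letter and add -ul.
So bumowir → bumowur.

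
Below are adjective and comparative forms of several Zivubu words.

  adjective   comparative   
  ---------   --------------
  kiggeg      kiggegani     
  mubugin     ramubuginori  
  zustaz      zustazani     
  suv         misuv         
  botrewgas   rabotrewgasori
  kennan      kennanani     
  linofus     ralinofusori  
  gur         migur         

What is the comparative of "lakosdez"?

ralakosdezori

kennan and mubugin both end in -n yet inflect differently (kennanani, ramubuginori), so the final letter is not what conditions the rule; the number of vowels is.
"lakosdez" has 3 vowels. The stems with 3 vowels (mubugin → ramubuginori, botrewgas → rabotrewgasori, linofus → ralinofusori) add ra- … -ori around the stem.
The other patterns: stems with 1 vowel add the prefix mi-; stems with 2 vowels add -ani.
So lakosdez → ralakosdezori.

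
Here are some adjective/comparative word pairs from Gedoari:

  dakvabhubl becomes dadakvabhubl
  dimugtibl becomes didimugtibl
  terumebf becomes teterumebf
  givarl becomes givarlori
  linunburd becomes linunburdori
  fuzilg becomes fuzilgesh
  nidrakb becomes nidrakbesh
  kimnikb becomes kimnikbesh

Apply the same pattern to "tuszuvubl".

"tuszuvubl" has second-to-last letter 'b'. The stems whose second-to-last letter is 'b' (dakvabhubl → dadakvabhubl, dimugtibl → didimugtibl, terumebf → teterumebf) repeat the first consonant+vowel as a prefix.
The other patterns: stems whose second-to-last letter is 'r' add -ori; stems whose second-to-last letter is 'k' or 'l' add -esh.
So tuszuvubl → tutuszuvubl.

tutuszuvubl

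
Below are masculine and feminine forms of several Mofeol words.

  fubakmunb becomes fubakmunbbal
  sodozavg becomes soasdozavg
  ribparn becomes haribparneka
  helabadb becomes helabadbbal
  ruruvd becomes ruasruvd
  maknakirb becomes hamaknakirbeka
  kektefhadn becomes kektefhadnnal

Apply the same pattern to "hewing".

hewinggal

kektefhadn and ribparn both end in -n yet inflect differently (kektefhadnnal, haribparneka), so the final letter is not what conditions the rule; the second-to-last letter is.
"hewing" has second-to-last letter 'n'. The one such stem in the data (fubakmunb → fubakmunbbal) doubles the final consonant and adds -al (as do helabadb, kektefhadn), so the same rule applies.
So hewing → hewinggal.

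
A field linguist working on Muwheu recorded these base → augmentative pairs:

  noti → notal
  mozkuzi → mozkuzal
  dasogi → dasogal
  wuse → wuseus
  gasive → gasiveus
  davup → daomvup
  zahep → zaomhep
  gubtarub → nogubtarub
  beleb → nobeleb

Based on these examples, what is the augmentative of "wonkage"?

wuse and zahep both have last vowel 'e' yet inflect differently (wuseus, zaomhep), so the last vowel is not what conditions the rule; the final letter is.
"wonkage" ends in -e. The stems ending in -e (wuse → wuseus, gasive → gasiveus) add -us.
The other patterns: stems ending in -i drop the final letter and add -al; stems ending in -p insert -om- after the first vowel; stems ending in -b add the prefix no-.
So wonkage → wonkageus.

wonkageus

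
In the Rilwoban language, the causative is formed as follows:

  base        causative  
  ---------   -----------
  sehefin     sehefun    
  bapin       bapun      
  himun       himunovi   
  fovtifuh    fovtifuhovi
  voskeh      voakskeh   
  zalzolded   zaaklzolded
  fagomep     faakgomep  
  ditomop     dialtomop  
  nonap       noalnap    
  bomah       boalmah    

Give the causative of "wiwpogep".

"wiwpogep" has last vowel 'e'. The stems whose last vowel is 'e' (voskeh → voakskeh, zalzolded → zaaklzolded, fagomep → faakgomep) insert -ak- after the first vowel.
The other patterns: stems whose last vowel is 'i' change the last vowel to 'u'; stems whose last vowel is 'u' add -ovi; stems whose last vowel is 'a' or 'o' insert -al- after the first vowel.
So wiwpogep → wiakwpogep.

wiakwpogep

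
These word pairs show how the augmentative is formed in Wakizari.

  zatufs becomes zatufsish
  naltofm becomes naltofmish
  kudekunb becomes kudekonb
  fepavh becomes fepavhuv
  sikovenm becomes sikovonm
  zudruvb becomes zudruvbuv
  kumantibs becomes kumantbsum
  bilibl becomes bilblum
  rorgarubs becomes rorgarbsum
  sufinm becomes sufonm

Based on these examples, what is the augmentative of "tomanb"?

zatufs and rorgarubs both end in -s yet inflect differently (zatufsish, rorgarbsum), so the final letter is not what conditions the rule; the second-to-last letter is.
"tomanb" has second-to-last letter 'n'. The stems whose second-to-last letter is 'n' (kudekunb → kudekonb, sufinm → sufonm, sikovenm → sikovonm) change the last vowel to 'o'.
The other patterns: stems whose second-to-last letter is 'f' add -ish; stems whose second-to-last letter is 'v' add -uv; stems whose second-to-last letter is 'b' delete the last vowel and add -um.
So tomanb → tomonb.

tomonb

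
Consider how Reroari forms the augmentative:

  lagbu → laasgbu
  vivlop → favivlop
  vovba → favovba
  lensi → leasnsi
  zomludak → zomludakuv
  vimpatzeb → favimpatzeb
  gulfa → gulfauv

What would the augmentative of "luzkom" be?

luaszkom

vovba and gulfa both end in -a yet inflect differently (favovba, gulfauv), so the final letter is not what conditions the rule; the first letter is.
"luzkom" begins with l-. The stems beginning with l- (lagbu → laasgbu, lensi → leasnsi) insert -as- after the first vowel.
So luzkom → luaszkom.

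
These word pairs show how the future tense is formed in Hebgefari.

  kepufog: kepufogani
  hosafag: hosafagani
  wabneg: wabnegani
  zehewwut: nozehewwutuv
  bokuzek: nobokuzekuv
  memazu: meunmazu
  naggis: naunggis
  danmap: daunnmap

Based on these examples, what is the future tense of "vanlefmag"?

vanlefmagani

wabneg and bokuzek both have last vowel 'e' yet inflect differently (wabnegani, nobokuzekuv), so the last vowel is not what conditions the rule; the final letter is.
"vanlefmag" ends in -g. The stems ending in -g (kepufog → kepufogani, hosafag → hosafagani, wabneg → wabnegani) add -ani.
The other patterns: stems ending in -k or -t add no- … -uv around the stem; stems ending in -p, -s or -u insert -un- after the first vowel.
So vanlefmag → vanlefmagani.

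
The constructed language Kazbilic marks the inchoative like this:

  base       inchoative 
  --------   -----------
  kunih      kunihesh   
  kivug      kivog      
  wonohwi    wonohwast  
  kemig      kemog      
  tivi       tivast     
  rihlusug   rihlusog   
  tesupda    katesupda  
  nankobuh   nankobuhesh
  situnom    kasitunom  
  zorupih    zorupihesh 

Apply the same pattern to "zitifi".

zitifast

tivi and kemig both have last vowel 'i' yet inflect differently (tivast, kemog), so the last vowel is not what conditions the rule; the final letter is.
"zitifi" ends in -i. The stems ending in -i (tivi → tivast, wonohwi → wonohwast) drop the final letter and add -ast.
So zitifi → zitifast.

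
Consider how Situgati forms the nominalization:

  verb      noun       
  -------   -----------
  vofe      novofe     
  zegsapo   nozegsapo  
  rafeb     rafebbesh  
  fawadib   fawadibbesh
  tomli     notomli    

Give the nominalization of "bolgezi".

"bolgezi" ends in a vowel. The stems ending in a vowel (vofe → novofe, tomli → notomli, zegsapo → nozegsapo) add the prefix no-.
So bolgezi → nobolgezi.

nobolgezi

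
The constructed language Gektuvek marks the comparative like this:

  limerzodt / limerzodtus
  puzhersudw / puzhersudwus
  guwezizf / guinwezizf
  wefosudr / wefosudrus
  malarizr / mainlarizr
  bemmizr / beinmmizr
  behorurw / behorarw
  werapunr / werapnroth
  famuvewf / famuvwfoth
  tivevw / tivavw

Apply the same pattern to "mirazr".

tivevw and puzhersudw both end in -w yet inflect differently (tivavw, puzhersudwus), so the final letter is not what conditions the rule; the second-to-last letter is.
"mirazr" has second-to-last letter 'z'. The stems whose second-to-last letter is 'z' (bemmizr → beinmmizr, guwezizf → guinwezizf, malarizr → mainlarizr) insert -in- after the first vowel.
So mirazr → miinrazr.

miinrazr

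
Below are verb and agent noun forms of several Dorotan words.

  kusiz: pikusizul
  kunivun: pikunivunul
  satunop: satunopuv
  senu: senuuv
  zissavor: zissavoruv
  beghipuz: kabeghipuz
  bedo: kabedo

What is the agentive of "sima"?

"sima" begins with s-. The stems beginning with s- (satunop → satunopuv, senu → senuuv) add -uv.
The other patterns: stems beginning with k- add pi- … -ul around the stem; stems beginning with b- add the prefix ka-.
So sima → simauv.

simauv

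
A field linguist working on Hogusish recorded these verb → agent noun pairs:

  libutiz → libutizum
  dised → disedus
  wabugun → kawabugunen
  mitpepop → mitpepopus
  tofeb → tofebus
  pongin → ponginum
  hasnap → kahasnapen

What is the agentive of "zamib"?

"zamib" has last vowel 'i'. The stems whose last vowel is 'i' (libutiz → libutizum, pongin → ponginum) add -um.
So zamib → zamibum.

zamibum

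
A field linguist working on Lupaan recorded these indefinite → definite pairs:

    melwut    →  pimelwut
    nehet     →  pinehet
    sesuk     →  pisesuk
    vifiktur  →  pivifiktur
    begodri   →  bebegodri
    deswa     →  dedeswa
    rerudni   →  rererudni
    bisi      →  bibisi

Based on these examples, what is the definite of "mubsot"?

vifiktur and begodri both have 3 vowels yet inflect differently (pivifiktur, bebegodri), so the number of vowels is not what conditions the rule; whether the stem ends in a vowel or a consonant is.
"mubsot" ends in a consonant. The stems ending in a consonant (melwut → pimelwut, nehet → pinehet, sesuk → pisesuk) add the prefix pi-.
The other pattern: stems ending in a vowel repeat the first consonant+vowel as a prefix.
So mubsot → pimubsot.

pimubsot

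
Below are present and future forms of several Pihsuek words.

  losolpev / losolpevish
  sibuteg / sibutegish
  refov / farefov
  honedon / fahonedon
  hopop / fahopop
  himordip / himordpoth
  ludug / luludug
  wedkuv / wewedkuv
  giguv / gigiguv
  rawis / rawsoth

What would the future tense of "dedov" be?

fadedov

ludug and sibuteg both end in -g yet inflect differently (luludug, sibutegish), so the final letter is not what conditions the rule; the last vowel is.
"dedov" has last vowel 'o'. The stems whose last vowel is 'o' (refov → farefov, honedon → fahonedon, hopop → fahopop) add the prefix fa-.
So dedov → fadedov.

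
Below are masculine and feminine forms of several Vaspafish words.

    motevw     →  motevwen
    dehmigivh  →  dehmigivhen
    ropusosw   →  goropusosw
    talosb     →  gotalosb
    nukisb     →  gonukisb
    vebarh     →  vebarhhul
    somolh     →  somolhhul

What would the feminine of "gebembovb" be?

gebembovben

"gebembovb" has second-to-last letter 'v'. The stems whose second-to-last letter is 'v' (motevw → motevwen, dehmigivh → dehmigivhen) add -en.
The other patterns: stems whose second-to-last letter is 's' add the prefix go-; stems whose second-to-last letter is 'l' or 'r' double the final consonant and add -ul.
So gebembovb → gebembovben.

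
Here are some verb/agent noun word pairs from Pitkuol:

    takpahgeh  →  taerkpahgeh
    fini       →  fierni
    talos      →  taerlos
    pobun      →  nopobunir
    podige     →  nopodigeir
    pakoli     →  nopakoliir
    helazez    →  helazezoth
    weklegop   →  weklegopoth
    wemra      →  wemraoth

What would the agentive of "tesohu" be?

"tesohu" begins with t-. The stems beginning with t- (takpahgeh → taerkpahgeh, talos → taerlos) insert -er- after the first vowel.
So tesohu → teersohu.

teersohu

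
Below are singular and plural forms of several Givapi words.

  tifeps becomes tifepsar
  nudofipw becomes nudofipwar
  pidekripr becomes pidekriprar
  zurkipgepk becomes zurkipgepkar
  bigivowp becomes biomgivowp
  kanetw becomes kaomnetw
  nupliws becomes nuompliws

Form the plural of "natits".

nudofipw and kanetw both end in -w yet inflect differently (nudofipwar, kaomnetw), so the final letter is not what conditions the rule; the second-to-last letter is.
"natits" has second-to-last letter 't'. The one such stem in the data (kanetw → kaomnetw) inserts -om- after the first vowel (as do bigivowp, nupliws), so the same rule applies.
The other pattern: stems whose second-to-last letter is 'p' add -ar.
So natits → naomtits.

naomtits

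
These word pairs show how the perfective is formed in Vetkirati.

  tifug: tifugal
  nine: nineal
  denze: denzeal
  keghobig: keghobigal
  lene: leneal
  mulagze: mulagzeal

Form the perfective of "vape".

Every pair shown (tifug → tifugal, nine → nineal, denze → denzeal, …) follows the same rule: add -al.
So vape → vapeal.

vapeal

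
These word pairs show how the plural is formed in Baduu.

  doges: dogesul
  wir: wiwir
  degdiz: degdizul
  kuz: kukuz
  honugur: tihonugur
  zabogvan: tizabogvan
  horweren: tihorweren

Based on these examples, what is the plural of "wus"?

wuwus

kuz and degdiz both end in -z yet inflect differently (kukuz, degdizul), so the final letter is not what conditions the rule; the number of vowels is.
"wus" has 1 vowel. The stems with 1 vowel (kuz → kukuz, wir → wiwir) repeat the first consonant+vowel as a prefix.
The other patterns: stems with 2 vowels add -ul; stems with 3 vowels add the prefix ti-.
So wus → wuwus.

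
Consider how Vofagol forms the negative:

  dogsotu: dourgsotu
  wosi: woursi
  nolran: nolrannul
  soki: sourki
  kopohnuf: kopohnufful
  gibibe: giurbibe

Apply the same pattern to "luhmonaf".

kopohnuf and dogsotu both have last vowel 'u' yet inflect differently (kopohnufful, dourgsotu), so the last vowel is not what conditions the rule; whether the stem ends in a vowel or a consonant is.
"luhmonaf" ends in a consonant. The stems ending in a consonant (nolran → nolrannul, kopohnuf → kopohnufful) double the final consonant and add -ul.
So luhmonaf → luhmonafful.

luhmonafful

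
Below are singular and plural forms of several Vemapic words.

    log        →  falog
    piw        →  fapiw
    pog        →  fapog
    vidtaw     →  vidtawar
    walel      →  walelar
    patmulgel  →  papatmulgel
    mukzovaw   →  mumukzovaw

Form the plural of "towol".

"towol" has 2 vowels. The stems with 2 vowels (vidtaw → vidtawar, walel → walelar) add -ar.
The other patterns: stems with 1 vowel add the prefix fa-; stems with 3 vowels repeat the first consonant+vowel as a prefix.
So towol → towolar.

towolar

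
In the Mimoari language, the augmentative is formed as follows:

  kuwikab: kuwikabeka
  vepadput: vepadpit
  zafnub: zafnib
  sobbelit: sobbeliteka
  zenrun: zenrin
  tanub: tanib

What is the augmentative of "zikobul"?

zafnub and kuwikab both end in -b yet inflect differently (zafnib, kuwikabeka), so the final letter is not what conditions the rule; the last vowel is.
"zikobul" has last vowel 'u'. The stems whose last vowel is 'u' (zafnub → zafnib, vepadput → vepadpit, zenrun → zenrin) change the last vowel to 'i'.
So zikobul → zikobil.

zikobil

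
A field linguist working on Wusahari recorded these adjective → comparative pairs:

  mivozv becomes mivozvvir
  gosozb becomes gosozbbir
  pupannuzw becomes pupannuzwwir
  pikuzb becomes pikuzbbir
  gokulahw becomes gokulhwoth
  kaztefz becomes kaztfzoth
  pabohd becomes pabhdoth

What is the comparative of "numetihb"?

numethboth

pupannuzw and gokulahw both end in -w yet inflect differently (pupannuzwwir, gokulhwoth), so the final letter is not what conditions the rule; the second-to-last letter is.
"numetihb" has second-to-last letter 'h'. The stems whose second-to-last letter is 'h' (gokulahw → gokulhwoth, pabohd → pabhdoth) delete the last vowel and add -oth.
So numetihb → numethboth.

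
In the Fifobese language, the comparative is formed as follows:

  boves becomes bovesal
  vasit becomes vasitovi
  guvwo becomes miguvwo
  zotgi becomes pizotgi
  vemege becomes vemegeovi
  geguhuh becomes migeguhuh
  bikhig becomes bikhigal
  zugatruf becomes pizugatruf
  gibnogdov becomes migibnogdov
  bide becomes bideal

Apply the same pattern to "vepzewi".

"vepzewi" begins with v-. The stems beginning with v- (vemege → vemegeovi, vasit → vasitovi) add -ovi.
The other patterns: stems beginning with b- add -al; stems beginning with z- add the prefix pi-; stems beginning with g- add the prefix mi-.
So vepzewi → vepzewiovi.

vepzewiovi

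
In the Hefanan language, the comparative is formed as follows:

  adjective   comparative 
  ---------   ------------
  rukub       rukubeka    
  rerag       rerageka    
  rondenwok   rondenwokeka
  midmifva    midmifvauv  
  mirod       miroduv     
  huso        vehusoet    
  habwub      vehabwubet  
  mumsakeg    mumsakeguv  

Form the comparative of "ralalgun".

ralalguneka

rerag and mumsakeg both end in -g yet inflect differently (rerageka, mumsakeguv), so the final letter is not what conditions the rule; the first letter is.
"ralalgun" begins with r-. The stems beginning with r- (rukub → rukubeka, rondenwok → rondenwokeka, rerag → rerageka) add -eka.
The other patterns: stems beginning with m- add -uv; stems beginning with h- add ve- … -et around the stem.
So ralalgun → ralalguneka.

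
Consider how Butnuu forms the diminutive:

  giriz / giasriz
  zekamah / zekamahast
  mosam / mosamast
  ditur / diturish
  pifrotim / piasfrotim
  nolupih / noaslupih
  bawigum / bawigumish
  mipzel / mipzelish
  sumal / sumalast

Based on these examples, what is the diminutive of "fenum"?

fenumish

pifrotim and mosam both end in -m yet inflect differently (piasfrotim, mosamast), so the final letter is not what conditions the rule; the last vowel is.
"fenum" has last vowel 'u'. The stems whose last vowel is 'u' (bawigum → bawigumish, ditur → diturish) add -ish.
The other patterns: stems whose last vowel is 'i' insert -as- after the first vowel; stems whose last vowel is 'a' add -ast.
So fenum → fenumish.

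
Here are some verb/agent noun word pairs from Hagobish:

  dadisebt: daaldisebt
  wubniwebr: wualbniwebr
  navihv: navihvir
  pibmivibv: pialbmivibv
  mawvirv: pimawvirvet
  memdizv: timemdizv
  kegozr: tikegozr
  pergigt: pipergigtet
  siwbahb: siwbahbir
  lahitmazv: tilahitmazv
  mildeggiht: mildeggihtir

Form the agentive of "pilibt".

piallibt

"pilibt" has second-to-last letter 'b'. The stems whose second-to-last letter is 'b' (dadisebt → daaldisebt, pibmivibv → pialbmivibv, wubniwebr → wualbniwebr) insert -al- after the first vowel.
The other patterns: stems whose second-to-last letter is 'h' add -ir; stems whose second-to-last letter is 'z' add the prefix ti-; stems whose second-to-last letter is 'g' or 'r' add pi- … -et around the stem.
So pilibt → piallibt.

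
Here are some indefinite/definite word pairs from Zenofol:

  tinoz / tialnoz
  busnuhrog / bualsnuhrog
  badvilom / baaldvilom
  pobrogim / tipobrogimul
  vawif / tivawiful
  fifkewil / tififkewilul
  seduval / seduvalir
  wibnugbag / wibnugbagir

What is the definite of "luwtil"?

tiluwtilul

"luwtil" has last vowel 'i'. The stems whose last vowel is 'i' (pobrogim → tipobrogimul, vawif → tivawiful, fifkewil → tififkewilul) add ti- … -ul around the stem.
So luwtil → tiluwtilul.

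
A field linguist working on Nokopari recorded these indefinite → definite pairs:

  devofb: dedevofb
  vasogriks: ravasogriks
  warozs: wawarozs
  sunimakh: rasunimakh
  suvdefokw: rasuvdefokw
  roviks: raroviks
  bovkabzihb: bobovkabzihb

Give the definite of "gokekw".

roviks and warozs both end in -s yet inflect differently (raroviks, wawarozs), so the final letter is not what conditions the rule; the second-to-last letter is.
"gokekw" has second-to-last letter 'k'. The stems whose second-to-last letter is 'k' (sunimakh → rasunimakh, suvdefokw → rasuvdefokw, roviks → raroviks) add the prefix ra-.
The other pattern: stems whose second-to-last letter is 'f', 'h' or 'z' repeat the first consonant+vowel as a prefix.
So gokekw → ragokekw.

ragokekw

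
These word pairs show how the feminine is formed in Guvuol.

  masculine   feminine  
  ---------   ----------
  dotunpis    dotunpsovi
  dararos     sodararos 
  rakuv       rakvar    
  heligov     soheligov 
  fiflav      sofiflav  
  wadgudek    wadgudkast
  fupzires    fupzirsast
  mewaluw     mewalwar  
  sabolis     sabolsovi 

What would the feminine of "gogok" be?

rakuv and fiflav both end in -v yet inflect differently (rakvar, sofiflav), so the final letter is not what conditions the rule; the last vowel is.
"gogok" has last vowel 'o'. The stems whose last vowel is 'o' (heligov → soheligov, dararos → sodararos) add the prefix so-.
The other patterns: stems whose last vowel is 'u' delete the last vowel and add -ar; stems whose last vowel is 'e' delete the last vowel and add -ast; stems whose last vowel is 'i' delete the last vowel and add -ovi.
So gogok → sogogok.

sogogok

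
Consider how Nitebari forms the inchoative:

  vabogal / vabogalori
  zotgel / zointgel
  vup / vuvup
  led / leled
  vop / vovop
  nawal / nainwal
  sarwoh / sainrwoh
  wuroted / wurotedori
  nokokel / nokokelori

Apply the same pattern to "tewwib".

led and wuroted both end in -d yet inflect differently (leled, wurotedori), so the final letter is not what conditions the rule; the number of vowels is.
"tewwib" has 2 vowels. The stems with 2 vowels (sarwoh → sainrwoh, zotgel → zointgel, nawal → nainwal) insert -in- after the first vowel.
The other patterns: stems with 1 vowel repeat the first consonant+vowel as a prefix; stems with 3 vowels add -ori.
So tewwib → teinwwib.

teinwwib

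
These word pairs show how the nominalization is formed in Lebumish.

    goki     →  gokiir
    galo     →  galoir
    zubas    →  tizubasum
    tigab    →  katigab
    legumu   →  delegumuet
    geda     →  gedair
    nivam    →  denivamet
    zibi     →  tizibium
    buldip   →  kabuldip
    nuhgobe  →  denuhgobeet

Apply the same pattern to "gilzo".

zibi and goki both end in -i yet inflect differently (tizibium, gokiir), so the final letter is not what conditions the rule; the first letter is.
"gilzo" begins with g-. The stems beginning with g- (galo → galoir, geda → gedair, goki → gokiir) add -ir.
The other patterns: stems beginning with l- or n- add de- … -et around the stem; stems beginning with z- add ti- … -um around the stem; stems beginning with b- or t- add the prefix ka-.
So gilzo → gilzoir.

gilzoir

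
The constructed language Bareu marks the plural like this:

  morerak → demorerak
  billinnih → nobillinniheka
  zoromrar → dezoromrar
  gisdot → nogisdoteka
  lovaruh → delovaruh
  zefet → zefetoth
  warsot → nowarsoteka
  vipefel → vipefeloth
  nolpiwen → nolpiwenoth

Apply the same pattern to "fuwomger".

fuwomgeroth

gisdot and zefet both end in -t yet inflect differently (nogisdoteka, zefetoth), so the final letter is not what conditions the rule; the last vowel is.
"fuwomger" has last vowel 'e'. The stems whose last vowel is 'e' (zefet → zefetoth, nolpiwen → nolpiwenoth, vipefel → vipefeloth) add -oth.
So fuwomger → fuwomgeroth.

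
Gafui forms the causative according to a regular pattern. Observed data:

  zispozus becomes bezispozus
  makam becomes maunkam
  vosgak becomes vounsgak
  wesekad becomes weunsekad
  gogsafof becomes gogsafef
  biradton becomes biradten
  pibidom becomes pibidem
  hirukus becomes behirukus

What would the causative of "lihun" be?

pibidom and makam both end in -m yet inflect differently (pibidem, maunkam), so the final letter is not what conditions the rule; the last vowel is.
"lihun" has last vowel 'u'. The stems whose last vowel is 'u' (zispozus → bezispozus, hirukus → behirukus) add the prefix be-.
So lihun → belihun.

belihun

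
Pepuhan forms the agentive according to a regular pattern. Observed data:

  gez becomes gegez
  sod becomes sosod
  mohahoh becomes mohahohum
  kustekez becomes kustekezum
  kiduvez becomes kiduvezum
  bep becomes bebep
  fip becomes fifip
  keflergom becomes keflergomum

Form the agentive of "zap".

gez and kustekez both end in -z yet inflect differently (gegez, kustekezum), so the final letter is not what conditions the rule; the number of vowels is.
"zap" has 1 vowel. The stems with 1 vowel (fip → fifip, bep → bebep, gez → gegez) repeat the first consonant+vowel as a prefix.
So zap → zazap.

zazap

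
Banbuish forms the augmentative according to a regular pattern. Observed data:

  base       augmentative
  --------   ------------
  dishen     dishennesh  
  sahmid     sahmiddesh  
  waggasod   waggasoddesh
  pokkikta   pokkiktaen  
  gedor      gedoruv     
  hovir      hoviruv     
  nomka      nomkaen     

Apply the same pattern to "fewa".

"fewa" ends in -a. The stems ending in -a (nomka → nomkaen, pokkikta → pokkiktaen) add -en.
The other patterns: stems ending in -r add -uv; stems ending in -d or -n double the final consonant and add -esh.
So fewa → fewaen.

fewaen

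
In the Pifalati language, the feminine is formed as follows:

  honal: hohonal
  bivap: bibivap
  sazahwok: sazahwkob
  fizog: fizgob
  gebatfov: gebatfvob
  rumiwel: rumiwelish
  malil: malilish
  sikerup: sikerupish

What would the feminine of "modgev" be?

"modgev" has last vowel 'e'. The one such stem in the data (rumiwel → rumiwelish) adds -ish, so the same rule applies.
The other patterns: stems whose last vowel is 'a' repeat the first consonant+vowel as a prefix; stems whose last vowel is 'o' delete the last vowel and add -ob.
So modgev → modgevish.

modgevish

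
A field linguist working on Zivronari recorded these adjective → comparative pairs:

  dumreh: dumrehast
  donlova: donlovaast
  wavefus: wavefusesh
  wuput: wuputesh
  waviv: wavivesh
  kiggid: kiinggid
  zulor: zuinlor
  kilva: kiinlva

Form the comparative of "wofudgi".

wofudgiesh

"wofudgi" begins with w-. The stems beginning with w- (wavefus → wavefusesh, wuput → wuputesh, waviv → wavivesh) add -esh.
The other patterns: stems beginning with d- add -ast; stems beginning with k- or z- insert -in- after the first vowel.
So wofudgi → wofudgiesh.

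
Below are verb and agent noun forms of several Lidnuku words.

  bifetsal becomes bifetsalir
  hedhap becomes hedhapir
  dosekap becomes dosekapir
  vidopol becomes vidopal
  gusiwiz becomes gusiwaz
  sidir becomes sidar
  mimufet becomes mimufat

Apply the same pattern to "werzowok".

werzowak

bifetsal and vidopol both end in -l yet inflect differently (bifetsalir, vidopal), so the final letter is not what conditions the rule; the last vowel is.
"werzowok" has last vowel 'o'. The one such stem in the data (vidopol → vidopal) changes the last vowel to 'a' (as do gusiwiz, sidir), so the same rule applies.
The other pattern: stems whose last vowel is 'a' add -ir.
So werzowok → werzowak.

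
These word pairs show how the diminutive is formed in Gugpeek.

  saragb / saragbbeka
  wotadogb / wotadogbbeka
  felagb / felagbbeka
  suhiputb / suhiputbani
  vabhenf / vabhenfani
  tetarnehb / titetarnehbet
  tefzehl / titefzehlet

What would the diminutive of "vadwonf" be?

saragb and suhiputb both end in -b yet inflect differently (saragbbeka, suhiputbani), so the final letter is not what conditions the rule; the second-to-last letter is.
"vadwonf" has second-to-last letter 'n'. The one such stem in the data (vabhenf → vabhenfani) adds -ani, so the same rule applies.
So vadwonf → vadwonfani.

vadwonfani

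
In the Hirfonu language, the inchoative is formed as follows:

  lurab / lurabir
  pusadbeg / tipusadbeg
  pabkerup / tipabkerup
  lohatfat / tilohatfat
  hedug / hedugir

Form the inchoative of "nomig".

nomigir

hedug and pusadbeg both end in -g yet inflect differently (hedugir, tipusadbeg), so the final letter is not what conditions the rule; the number of vowels is.
"nomig" has 2 vowels. The stems with 2 vowels (hedug → hedugir, lurab → lurabir) add -ir.
So nomig → nomigir.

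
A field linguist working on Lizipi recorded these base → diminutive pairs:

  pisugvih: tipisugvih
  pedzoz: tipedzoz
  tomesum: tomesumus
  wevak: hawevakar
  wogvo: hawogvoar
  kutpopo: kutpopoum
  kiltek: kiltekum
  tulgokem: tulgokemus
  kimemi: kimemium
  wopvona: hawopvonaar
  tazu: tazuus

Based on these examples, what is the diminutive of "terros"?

terrosus

kiltek and wevak both end in -k yet inflect differently (kiltekum, hawevakar), so the final letter is not what conditions the rule; the first letter is.
"terros" begins with t-. The stems beginning with t- (tulgokem → tulgokemus, tazu → tazuus, tomesum → tomesumus) add -us.
So terros → terrosus.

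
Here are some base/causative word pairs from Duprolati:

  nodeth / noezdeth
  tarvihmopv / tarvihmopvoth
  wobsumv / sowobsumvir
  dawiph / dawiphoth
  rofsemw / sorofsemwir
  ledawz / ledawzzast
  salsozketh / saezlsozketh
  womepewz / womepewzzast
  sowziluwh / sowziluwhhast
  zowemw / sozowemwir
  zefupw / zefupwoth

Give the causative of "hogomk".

"hogomk" has second-to-last letter 'm'. The stems whose second-to-last letter is 'm' (rofsemw → sorofsemwir, zowemw → sozowemwir, wobsumv → sowobsumvir) add so- … -ir around the stem.
The other patterns: stems whose second-to-last letter is 'p' add -oth; stems whose second-to-last letter is 't' insert -ez- after the first vowel; stems whose second-to-last letter is 'w' double the final consonant and add -ast.
So hogomk → sohogomkir.

sohogomkir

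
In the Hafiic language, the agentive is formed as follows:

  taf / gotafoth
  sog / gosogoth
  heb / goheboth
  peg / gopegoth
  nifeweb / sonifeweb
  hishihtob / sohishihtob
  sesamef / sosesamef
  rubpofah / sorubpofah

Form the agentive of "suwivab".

heb and nifeweb both end in -b yet inflect differently (goheboth, sonifeweb), so the final letter is not what conditions the rule; the number of vowels is.
"suwivab" has 3 vowels. The stems with 3 vowels (nifeweb → sonifeweb, hishihtob → sohishihtob, sesamef → sosesamef) add the prefix so-.
So suwivab → sosuwivab.

sosuwivab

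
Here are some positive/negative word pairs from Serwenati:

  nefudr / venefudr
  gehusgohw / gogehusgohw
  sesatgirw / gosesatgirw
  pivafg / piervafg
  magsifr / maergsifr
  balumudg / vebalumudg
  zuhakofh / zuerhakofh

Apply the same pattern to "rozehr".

"rozehr" has second-to-last letter 'h'. The one such stem in the data (gehusgohw → gogehusgohw) adds the prefix go-, so the same rule applies.
The other patterns: stems whose second-to-last letter is 'f' insert -er- after the first vowel; stems whose second-to-last letter is 'd' add the prefix ve-.
So rozehr → gorozehr.

gorozehr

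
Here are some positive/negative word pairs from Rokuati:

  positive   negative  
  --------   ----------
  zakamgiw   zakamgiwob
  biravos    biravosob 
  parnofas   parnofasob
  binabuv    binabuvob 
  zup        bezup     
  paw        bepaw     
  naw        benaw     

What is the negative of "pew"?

zakamgiw and paw both end in -w yet inflect differently (zakamgiwob, bepaw), so the final letter is not what conditions the rule; the number of vowels is.
"pew" has 1 vowel. The stems with 1 vowel (zup → bezup, paw → bepaw, naw → benaw) add the prefix be-.
So pew → bepew.

bepew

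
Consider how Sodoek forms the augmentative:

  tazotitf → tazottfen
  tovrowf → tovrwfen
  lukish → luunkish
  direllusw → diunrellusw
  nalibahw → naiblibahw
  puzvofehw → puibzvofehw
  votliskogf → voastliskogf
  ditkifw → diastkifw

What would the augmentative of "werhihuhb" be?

weibrhihuhb

direllusw and nalibahw both end in -w yet inflect differently (diunrellusw, naiblibahw), so the final letter is not what conditions the rule; the second-to-last letter is.
"werhihuhb" has second-to-last letter 'h'. The stems whose second-to-last letter is 'h' (nalibahw → naiblibahw, puzvofehw → puibzvofehw) insert -ib- after the first vowel.
The other patterns: stems whose second-to-last letter is 't' or 'w' delete the last vowel and add -en; stems whose second-to-last letter is 's' insert -un- after the first vowel; stems whose second-to-last letter is 'f' or 'g' insert -as- after the first vowel.
So werhihuhb → weibrhihuhb.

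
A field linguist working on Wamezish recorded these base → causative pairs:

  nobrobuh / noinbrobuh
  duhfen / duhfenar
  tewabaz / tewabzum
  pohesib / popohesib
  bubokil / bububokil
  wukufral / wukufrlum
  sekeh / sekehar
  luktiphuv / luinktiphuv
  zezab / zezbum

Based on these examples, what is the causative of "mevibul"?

meinvibul

"mevibul" has last vowel 'u'. The stems whose last vowel is 'u' (luktiphuv → luinktiphuv, nobrobuh → noinbrobuh) insert -in- after the first vowel.
So mevibul → meinvibul.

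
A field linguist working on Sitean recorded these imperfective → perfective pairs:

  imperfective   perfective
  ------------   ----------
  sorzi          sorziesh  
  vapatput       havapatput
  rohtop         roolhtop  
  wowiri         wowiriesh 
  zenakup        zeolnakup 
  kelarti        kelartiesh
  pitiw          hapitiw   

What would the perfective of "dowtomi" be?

sorzi and pitiw both have last vowel 'i' yet inflect differently (sorziesh, hapitiw), so the last vowel is not what conditions the rule; the final letter is.
"dowtomi" ends in -i. The stems ending in -i (sorzi → sorziesh, wowiri → wowiriesh, kelarti → kelartiesh) add -esh.
So dowtomi → dowtomiesh.

dowtomiesh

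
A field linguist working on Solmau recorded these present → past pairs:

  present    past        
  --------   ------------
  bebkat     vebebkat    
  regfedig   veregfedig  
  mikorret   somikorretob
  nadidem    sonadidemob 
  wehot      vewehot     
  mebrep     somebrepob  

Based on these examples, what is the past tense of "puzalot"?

vepuzalot

mikorret and bebkat both end in -t yet inflect differently (somikorretob, vebebkat), so the final letter is not what conditions the rule; the last vowel is.
"puzalot" has last vowel 'o'. The one such stem in the data (wehot → vewehot) adds the prefix ve-, so the same rule applies.
The other pattern: stems whose last vowel is 'e' add so- … -ob around the stem.
So puzalot → vepuzalot.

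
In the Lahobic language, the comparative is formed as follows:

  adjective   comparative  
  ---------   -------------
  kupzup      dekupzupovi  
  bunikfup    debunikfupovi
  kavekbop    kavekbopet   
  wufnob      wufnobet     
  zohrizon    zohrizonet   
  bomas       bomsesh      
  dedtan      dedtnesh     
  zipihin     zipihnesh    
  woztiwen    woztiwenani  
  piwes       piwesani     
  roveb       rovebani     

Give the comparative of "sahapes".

kupzup and kavekbop both end in -p yet inflect differently (dekupzupovi, kavekbopet), so the final letter is not what conditions the rule; the last vowel is.
"sahapes" has last vowel 'e'. The stems whose last vowel is 'e' (woztiwen → woztiwenani, piwes → piwesani, roveb → rovebani) add -ani.
The other patterns: stems whose last vowel is 'u' add de- … -ovi around the stem; stems whose last vowel is 'o' add -et; stems whose last vowel is 'a' or 'i' delete the last vowel and add -esh.
So sahapes → sahapesani.

sahapesani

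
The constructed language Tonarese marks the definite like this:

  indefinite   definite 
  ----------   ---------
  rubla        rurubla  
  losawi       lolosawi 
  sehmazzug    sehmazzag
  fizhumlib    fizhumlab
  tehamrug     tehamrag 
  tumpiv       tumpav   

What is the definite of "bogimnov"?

bogimnav

"bogimnov" ends in a consonant. The stems ending in a consonant (sehmazzug → sehmazzag, fizhumlib → fizhumlab, tehamrug → tehamrag) change the last vowel to 'a'.
The other pattern: stems ending in a vowel repeat the first consonant+vowel as a prefix.
So bogimnov → bogimnav.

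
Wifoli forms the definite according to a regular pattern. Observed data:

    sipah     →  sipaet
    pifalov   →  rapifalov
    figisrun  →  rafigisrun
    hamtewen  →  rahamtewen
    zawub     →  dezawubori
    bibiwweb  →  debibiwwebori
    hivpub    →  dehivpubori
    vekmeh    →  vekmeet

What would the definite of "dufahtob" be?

dedufahtobori

bibiwweb and vekmeh both have last vowel 'e' yet inflect differently (debibiwwebori, vekmeet), so the last vowel is not what conditions the rule; the final letter is.
"dufahtob" ends in -b. The stems ending in -b (zawub → dezawubori, hivpub → dehivpubori, bibiwweb → debibiwwebori) add de- … -ori around the stem.
The other patterns: stems ending in -h drop the final letter and add -et; stems ending in -n or -v add the prefix ra-.
So dufahtob → dedufahtobori.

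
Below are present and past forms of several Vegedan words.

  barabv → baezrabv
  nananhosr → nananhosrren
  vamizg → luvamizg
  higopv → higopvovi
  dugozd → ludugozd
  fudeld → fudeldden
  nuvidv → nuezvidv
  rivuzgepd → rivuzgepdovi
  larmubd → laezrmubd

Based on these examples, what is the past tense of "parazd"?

luparazd

higopv and nuvidv both end in -v yet inflect differently (higopvovi, nuezvidv), so the final letter is not what conditions the rule; the second-to-last letter is.
"parazd" has second-to-last letter 'z'. The stems whose second-to-last letter is 'z' (vamizg → luvamizg, dugozd → ludugozd) add the prefix lu-.
The other patterns: stems whose second-to-last letter is 'p' add -ovi; stems whose second-to-last letter is 'b' or 'd' insert -ez- after the first vowel; stems whose second-to-last letter is 'l' or 's' double the final consonant and add -en.
So parazd → luparazd.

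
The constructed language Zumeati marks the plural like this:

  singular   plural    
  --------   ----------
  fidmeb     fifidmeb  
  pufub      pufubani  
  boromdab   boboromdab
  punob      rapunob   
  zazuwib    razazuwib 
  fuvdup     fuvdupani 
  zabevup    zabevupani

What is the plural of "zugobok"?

zazuwib and pufub both end in -b yet inflect differently (razazuwib, pufubani), so the final letter is not what conditions the rule; the last vowel is.
"zugobok" has last vowel 'o'. The one such stem in the data (punob → rapunob) adds the prefix ra-, so the same rule applies.
So zugobok → razugobok.

razugobok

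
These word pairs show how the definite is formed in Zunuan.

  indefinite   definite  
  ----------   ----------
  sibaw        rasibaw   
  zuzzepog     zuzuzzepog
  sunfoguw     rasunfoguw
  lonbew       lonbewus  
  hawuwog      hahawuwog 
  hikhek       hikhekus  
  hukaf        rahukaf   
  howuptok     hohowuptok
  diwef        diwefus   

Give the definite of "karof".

kakarof

hikhek and howuptok both end in -k yet inflect differently (hikhekus, hohowuptok), so the final letter is not what conditions the rule; the last vowel is.
"karof" has last vowel 'o'. The stems whose last vowel is 'o' (zuzzepog → zuzuzzepog, hawuwog → hahawuwog, howuptok → hohowuptok) repeat the first consonant+vowel as a prefix.
The other patterns: stems whose last vowel is 'e' add -us; stems whose last vowel is 'a' or 'u' add the prefix ra-.
So karof → kakarof.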